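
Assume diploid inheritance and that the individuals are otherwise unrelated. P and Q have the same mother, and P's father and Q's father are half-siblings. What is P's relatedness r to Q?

With two independent routes of shared ancestry, r is the sum of the two contributions.
P and Q are related in two ways: half-sibs through their shared mother (r = 1/4) and half first cousins through their fathers (r = 1/16).
r = 1/4 + 1/16 = 0.3125.

0.3125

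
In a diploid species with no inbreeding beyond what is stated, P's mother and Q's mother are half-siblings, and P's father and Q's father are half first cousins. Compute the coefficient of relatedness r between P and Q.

With two independent routes of shared ancestry, r is the sum of the two contributions.
P and Q are related in two ways: half first cousins through their mothers (r = 1/16) and half second cousins through their fathers (r = 1/64).
r = 1/16 + 1/64 = 5/64 = 0.078125.

0.078125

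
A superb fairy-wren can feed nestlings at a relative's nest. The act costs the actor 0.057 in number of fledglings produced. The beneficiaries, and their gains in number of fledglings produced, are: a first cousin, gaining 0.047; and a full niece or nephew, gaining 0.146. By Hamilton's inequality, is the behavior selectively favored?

No

Hamilton's rule: the trait is favored when the sum of r·B over every recipient exceeds the actor's cost C.
r to a first cousin = 0.125 (first cousins share one grandparent pair — two paths of length 4: r = 2·(1/2)^4 = 1/8).
r to a full niece or nephew = 1/4 (full aunt/uncle↔niece/nephew: two paths of length 3 through the shared grandparent pair: r = 2·(1/2)^3 = 1/4).
Summing one r·B term per recipient: 1·0.125·0.047 + 1·0.25·0.146 = 0.042375.
0.042375 < 0.057: the indirect benefit is less than the cost.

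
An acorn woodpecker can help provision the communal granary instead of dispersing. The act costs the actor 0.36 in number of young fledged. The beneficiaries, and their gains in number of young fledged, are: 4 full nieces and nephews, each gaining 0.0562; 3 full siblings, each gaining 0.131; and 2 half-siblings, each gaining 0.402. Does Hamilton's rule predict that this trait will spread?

Hamilton's rule: the trait is favored when the sum of r·B over every recipient exceeds the actor's cost C.
r to a full niece or nephew = 0.25 (full aunt/uncle↔niece/nephew: two paths of length 3 through the shared grandparent pair: r = 2·(1/2)^3 = 1/4).
r to a full sibling = 0.5 (full sibs share both parents — two paths of length 2: r = 2·(1/2)^2 = 1/2).
r to a half-sibling = 0.25 (half-sibs share one parent — one path of length 2: r = (1/2)^2 = 1/4).
Summing one r·B term per recipient: 4·0.25·0.0562 + 3·0.5·0.131 + 2·0.25·0.402 = 0.4537.
0.4537 > 0.36: the indirect benefit exceeds the cost.

Yes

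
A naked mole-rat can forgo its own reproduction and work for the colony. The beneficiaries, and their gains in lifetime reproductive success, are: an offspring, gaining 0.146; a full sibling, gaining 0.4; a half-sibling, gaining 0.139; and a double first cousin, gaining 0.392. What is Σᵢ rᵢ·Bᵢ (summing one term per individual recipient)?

0.40575

r to an offspring = 1/2 (one parent–offspring link: r = (1/2)^1 = 1/2).
r to a full sibling = 0.5 (full sibs share both parents — two paths of length 2: r = 2·(1/2)^2 = 1/2).
r to a half-sibling = 1/4 (half-sibs share one parent — one path of length 2: r = (1/2)^2 = 1/4).
r to a double first cousin = 1/4 (double first cousins share both grandparent pairs — four paths of length 4: r = 4·(1/2)^4 = 1/4).
Summing one r·B term per recipient: 1·0.5·0.146 + 1·0.5·0.4 + 1·0.25·0.139 + 1·0.25·0.392 = 0.40575.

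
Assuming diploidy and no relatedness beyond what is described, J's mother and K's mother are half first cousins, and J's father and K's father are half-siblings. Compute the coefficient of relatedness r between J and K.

0.078125

Independent pedigree routes through distinct common ancestors add.
J and K are related in two ways: half second cousins through their mothers (r = 1/64) and half first cousins through their fathers (r = 1/16).
r = 1/64 + 1/16 = 0.078125.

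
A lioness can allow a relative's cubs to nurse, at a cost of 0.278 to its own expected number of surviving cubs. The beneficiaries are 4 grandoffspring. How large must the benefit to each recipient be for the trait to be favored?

0.278

r to a grandoffspring = 1/4 (two parent–offspring links: r = (1/2)^2 = 1/4).
Hamilton's rule with n recipients of equal r: n·r·B > C, so B > C/(n·r) = 0.278/(4·0.25) = 0.278.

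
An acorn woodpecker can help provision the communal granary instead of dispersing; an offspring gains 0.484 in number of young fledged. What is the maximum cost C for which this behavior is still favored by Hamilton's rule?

r to an offspring = 1/2 (one parent–offspring link: r = (1/2)^1 = 1/2).
Hamilton's rule: n·r·B > C, so the trait is favored while C < n·r·B = 1·0.5·0.484 = 0.242.

0.242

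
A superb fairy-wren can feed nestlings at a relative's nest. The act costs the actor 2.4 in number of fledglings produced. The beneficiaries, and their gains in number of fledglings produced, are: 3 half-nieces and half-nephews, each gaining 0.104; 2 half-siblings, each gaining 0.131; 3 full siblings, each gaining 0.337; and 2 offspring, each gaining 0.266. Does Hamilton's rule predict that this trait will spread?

Hamilton's rule: the trait is favored when the sum of r·B over every recipient exceeds the actor's cost C.
r to a half-niece or half-nephew = 1/8 (half-aunt/uncle↔niece/nephew: one path of length 3: r = (1/2)^3 = 1/8).
r to a half-sibling = 0.25 (half-sibs share one parent — one path of length 2: r = (1/2)^2 = 1/4).
r to a full sibling = 0.5 (full sibs share both parents — two paths of length 2: r = 2·(1/2)^2 = 1/2).
r to an offspring = 0.5 (one parent–offspring link: r = (1/2)^1 = 1/2).
Summing one r·B term per recipient: 3·0.125·0.104 + 2·0.25·0.131 + 3·0.5·0.337 + 2·0.5·0.266 = 0.876.
0.876 < 2.4: the indirect benefit is less than the cost.

No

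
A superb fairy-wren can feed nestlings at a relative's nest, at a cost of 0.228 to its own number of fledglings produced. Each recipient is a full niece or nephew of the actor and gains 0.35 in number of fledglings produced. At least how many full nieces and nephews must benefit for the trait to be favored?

r to a full niece or nephew = 0.25 (full aunt/uncle↔niece/nephew: two paths of length 3 through the shared grandparent pair: r = 2·(1/2)^3 = 1/4).
Hamilton's rule: n·r·B > C  ⇒  n > C/(r·B) = 0.228/(0.25·0.35) = 2.606.
The smallest integer exceeding 2.606 is 3.

3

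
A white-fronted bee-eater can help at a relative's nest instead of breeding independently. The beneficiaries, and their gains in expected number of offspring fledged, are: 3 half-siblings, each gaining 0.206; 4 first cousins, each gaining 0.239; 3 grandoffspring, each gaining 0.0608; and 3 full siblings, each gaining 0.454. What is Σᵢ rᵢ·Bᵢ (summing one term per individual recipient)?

1.0006

r to a half-sibling = 0.25 (half-sibs share one parent — one path of length 2: r = (1/2)^2 = 1/4).
r to a first cousin = 1/8 (first cousins share one grandparent pair — two paths of length 4: r = 2·(1/2)^4 = 1/8).
r to a grandoffspring = 0.25 (two parent–offspring links: r = (1/2)^2 = 1/4).
r to a full sibling = 1/2 (full sibs share both parents — two paths of length 2: r = 2·(1/2)^2 = 1/2).
Summing one r·B term per recipient: 3·0.25·0.206 + 4·0.125·0.239 + 3·0.25·0.0608 + 3·0.5·0.454 = 1.0006.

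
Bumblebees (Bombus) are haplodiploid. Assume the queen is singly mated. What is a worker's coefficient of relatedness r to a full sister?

Haplodiploid full sisters inherit their father's entire haploid genome identically (contributing 1/2) and on average half of their mother's contribution (1/2 · 1/2 = 1/4); r = 1/2 + 1/4 = 3/4.

0.75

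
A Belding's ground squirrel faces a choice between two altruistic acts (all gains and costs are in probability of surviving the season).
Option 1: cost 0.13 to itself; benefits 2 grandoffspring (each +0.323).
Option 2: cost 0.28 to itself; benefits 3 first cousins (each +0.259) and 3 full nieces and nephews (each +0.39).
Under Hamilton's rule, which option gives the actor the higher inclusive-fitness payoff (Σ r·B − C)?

Option 2

Option 1: r to a grandoffspring = 0.25.
Option 1: Σ r·B − C = (2·0.25·0.323) − 0.13 = 0.0315.
Option 2: r to a first cousin = 0.125.
Option 2: r to a full niece or nephew = 0.25.
Option 2: Σ r·B − C = (3·0.125·0.259 + 3·0.25·0.39) − 0.28 = 0.109625.
Option 2 has the higher net inclusive-fitness payoff.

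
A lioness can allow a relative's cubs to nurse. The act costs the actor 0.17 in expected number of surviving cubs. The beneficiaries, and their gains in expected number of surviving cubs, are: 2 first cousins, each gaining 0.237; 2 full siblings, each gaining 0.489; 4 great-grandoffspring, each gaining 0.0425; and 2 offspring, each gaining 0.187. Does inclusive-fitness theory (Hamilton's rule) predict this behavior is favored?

Yes

Hamilton's rule: the trait is favored when the sum of r·B over every recipient exceeds the actor's cost C.
r to a first cousin = 1/8 (first cousins share one grandparent pair — two paths of length 4: r = 2·(1/2)^4 = 1/8).
r to a full sibling = 0.5 (full sibs share both parents — two paths of length 2: r = 2·(1/2)^2 = 1/2).
r to a great-grandoffspring = 0.125 (three parent–offspring links: r = (1/2)^3 = 1/8).
r to an offspring = 0.5 (one parent–offspring link: r = (1/2)^1 = 1/2).
Summing one r·B term per recipient: 2·0.125·0.237 + 2·0.5·0.489 + 4·0.125·0.0425 + 2·0.5·0.187 = 0.7565.
0.7565 > 0.17: the indirect benefit exceeds the cost.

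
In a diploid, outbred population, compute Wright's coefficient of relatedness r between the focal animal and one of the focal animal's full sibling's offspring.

0.25

Each parent–offspring link contributes a factor of 1/2, and independent paths through distinct common ancestors add.
Full aunt/uncle↔niece/nephew: two paths of length 3 through the shared grandparent pair: r = 2·(1/2)^3 = 1/4.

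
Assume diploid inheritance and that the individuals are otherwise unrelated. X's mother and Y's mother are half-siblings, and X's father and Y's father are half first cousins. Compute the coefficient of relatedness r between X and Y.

0.078125

Relatedness sums over independent paths through distinct common ancestors.
X and Y are related in two ways: half first cousins through their mothers (r = 1/16) and half second cousins through their fathers (r = 1/64).
r = 1/16 + 1/64 = 5/64 = 0.078125.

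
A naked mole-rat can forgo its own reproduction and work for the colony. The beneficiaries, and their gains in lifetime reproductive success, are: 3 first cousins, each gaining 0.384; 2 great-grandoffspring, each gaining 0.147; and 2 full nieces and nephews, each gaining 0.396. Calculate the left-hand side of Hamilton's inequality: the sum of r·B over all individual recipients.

r to a first cousin = 0.125 (first cousins share one grandparent pair — two paths of length 4: r = 2·(1/2)^4 = 1/8).
r to a great-grandoffspring = 1/8 (three parent–offspring links: r = (1/2)^3 = 1/8).
r to a full niece or nephew = 1/4 (full aunt/uncle↔niece/nephew: two paths of length 3 through the shared grandparent pair: r = 2·(1/2)^3 = 1/4).
Summing one r·B term per recipient: 3·0.125·0.384 + 2·0.125·0.147 + 2·0.25·0.396 = 0.37875.

0.37875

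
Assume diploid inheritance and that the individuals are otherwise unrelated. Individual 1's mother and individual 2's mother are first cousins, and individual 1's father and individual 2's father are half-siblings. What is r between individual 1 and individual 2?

0.09375

Independent pedigree routes through distinct common ancestors add.
Individual 1 and individual 2 are related in two ways: second cousins through their mothers (r = 1/32) and half first cousins through their fathers (r = 1/16).
r = 1/32 + 1/16 = 3/32 = 0.09375.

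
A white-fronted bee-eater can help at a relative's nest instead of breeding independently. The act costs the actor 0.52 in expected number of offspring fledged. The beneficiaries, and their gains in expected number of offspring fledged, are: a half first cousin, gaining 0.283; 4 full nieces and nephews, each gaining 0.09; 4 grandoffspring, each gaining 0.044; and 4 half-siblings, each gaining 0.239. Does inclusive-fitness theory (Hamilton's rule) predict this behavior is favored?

Hamilton's rule: the trait is favored when the sum of r·B over every recipient exceeds the actor's cost C.
r to a half first cousin = 1/16 (half first cousins share one grandparent — one path of length 4: r = (1/2)^4 = 1/16).
r to a full niece or nephew = 1/4 (full aunt/uncle↔niece/nephew: two paths of length 3 through the shared grandparent pair: r = 2·(1/2)^3 = 1/4).
r to a grandoffspring = 1/4 (two parent–offspring links: r = (1/2)^2 = 1/4).
r to a half-sibling = 1/4 (half-sibs share one parent — one path of length 2: r = (1/2)^2 = 1/4).
Summing one r·B term per recipient: 1·0.0625·0.283 + 4·0.25·0.09 + 4·0.25·0.044 + 4·0.25·0.239 = 0.3906875.
0.3906875 < 0.52: the indirect benefit is less than the cost.

No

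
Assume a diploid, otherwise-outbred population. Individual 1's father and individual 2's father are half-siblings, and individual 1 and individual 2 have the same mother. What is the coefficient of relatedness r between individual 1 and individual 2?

Independent pedigree routes through distinct common ancestors add.
Individual 1 and individual 2 are related in two ways: half first cousins through their fathers (r = 1/16) and half-sibs through their shared mother (r = 1/4).
r = 1/16 + 1/4 = 5/16 = 0.3125.

0.3125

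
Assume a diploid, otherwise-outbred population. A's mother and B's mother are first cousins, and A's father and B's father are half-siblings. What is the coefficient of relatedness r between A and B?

0.09375

Relatedness sums over independent paths through distinct common ancestors.
A and B are related in two ways: second cousins through their mothers (r = 1/32) and half first cousins through their fathers (r = 1/16).
r = 1/32 + 1/16 = 3/32 = 0.09375.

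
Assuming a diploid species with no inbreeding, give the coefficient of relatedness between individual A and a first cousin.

0.125

Each parent–offspring link contributes a factor of 1/2, and independent paths through distinct common ancestors add.
First cousins share one grandparent pair — two paths of length 4: r = 2·(1/2)^4 = 1/8.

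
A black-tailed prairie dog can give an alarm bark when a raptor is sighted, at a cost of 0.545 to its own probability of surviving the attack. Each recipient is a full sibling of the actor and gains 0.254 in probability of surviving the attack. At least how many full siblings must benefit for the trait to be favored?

5

r to a full sibling = 1/2 (full sibs share both parents — two paths of length 2: r = 2·(1/2)^2 = 1/2).
Hamilton's rule: n·r·B > C  ⇒  n > C/(r·B) = 0.545/(0.5·0.254) = 4.291.
The smallest integer exceeding 4.291 is 5.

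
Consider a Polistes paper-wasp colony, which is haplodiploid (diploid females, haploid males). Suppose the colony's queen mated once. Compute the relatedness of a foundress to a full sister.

Haplodiploid full sisters inherit their father's entire haploid genome identically (contributing 1/2) and on average half of their mother's contribution (1/2 · 1/2 = 1/4); r = 1/2 + 1/4 = 3/4.

0.75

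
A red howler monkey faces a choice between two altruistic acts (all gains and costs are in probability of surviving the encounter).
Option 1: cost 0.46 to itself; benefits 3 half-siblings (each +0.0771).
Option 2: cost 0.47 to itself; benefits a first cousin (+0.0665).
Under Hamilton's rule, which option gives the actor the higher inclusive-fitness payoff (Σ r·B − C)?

Option 1: r to a half-sibling = 0.25.
Option 1: Σ r·B − C = (3·0.25·0.0771) − 0.46 = -0.402175.
Option 2: r to a first cousin = 0.125.
Option 2: Σ r·B − C = (1·0.125·0.0665) − 0.47 = -0.4616875.
Option 1 has the higher net inclusive-fitness payoff.

Option 1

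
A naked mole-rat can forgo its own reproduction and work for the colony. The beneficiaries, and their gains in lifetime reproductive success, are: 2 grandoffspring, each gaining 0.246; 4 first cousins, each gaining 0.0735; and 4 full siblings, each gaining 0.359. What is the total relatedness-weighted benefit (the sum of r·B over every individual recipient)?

0.87775

r to a grandoffspring = 1/4 (two parent–offspring links: r = (1/2)^2 = 1/4).
r to a first cousin = 0.125 (first cousins share one grandparent pair — two paths of length 4: r = 2·(1/2)^4 = 1/8).
r to a full sibling = 0.5 (full sibs share both parents — two paths of length 2: r = 2·(1/2)^2 = 1/2).
Summing one r·B term per recipient: 2·0.25·0.246 + 4·0.125·0.0735 + 4·0.5·0.359 = 0.87775.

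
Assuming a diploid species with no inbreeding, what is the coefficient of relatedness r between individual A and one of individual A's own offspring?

0.5

Each parent–offspring link contributes a factor of 1/2, and independent paths through distinct common ancestors add.
One parent–offspring link: r = (1/2)^1 = 1/2.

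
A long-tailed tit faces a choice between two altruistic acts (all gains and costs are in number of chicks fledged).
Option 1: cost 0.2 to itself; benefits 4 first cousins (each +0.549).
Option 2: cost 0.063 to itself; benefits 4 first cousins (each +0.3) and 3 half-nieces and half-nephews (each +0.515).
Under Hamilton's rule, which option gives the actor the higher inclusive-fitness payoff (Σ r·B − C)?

Option 1: r to a first cousin = 0.125.
Option 1: Σ r·B − C = (4·0.125·0.549) − 0.2 = 0.0745.
Option 2: r to a first cousin = 0.125.
Option 2: r to a half-niece or half-nephew = 0.125.
Option 2: Σ r·B − C = (4·0.125·0.3 + 3·0.125·0.515) − 0.063 = 0.280125.
Option 2 has the higher net inclusive-fitness payoff.

Option 2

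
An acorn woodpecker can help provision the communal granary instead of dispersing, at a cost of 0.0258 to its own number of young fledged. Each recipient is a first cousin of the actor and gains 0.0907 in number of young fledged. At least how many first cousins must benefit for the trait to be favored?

3

r to a first cousin = 0.125 (first cousins share one grandparent pair — two paths of length 4: r = 2·(1/2)^4 = 1/8).
Hamilton's rule: n·r·B > C  ⇒  n > C/(r·B) = 0.0258/(0.125·0.0907) = 2.276.
The smallest integer exceeding 2.276 is 3.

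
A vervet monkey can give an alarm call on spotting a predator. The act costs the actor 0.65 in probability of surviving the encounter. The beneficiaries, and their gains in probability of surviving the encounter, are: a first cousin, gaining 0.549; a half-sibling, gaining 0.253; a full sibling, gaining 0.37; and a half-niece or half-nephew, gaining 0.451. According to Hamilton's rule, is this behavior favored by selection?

No

Hamilton's rule: the trait is favored when the sum of r·B over every recipient exceeds the actor's cost C.
r to a first cousin = 1/8 (first cousins share one grandparent pair — two paths of length 4: r = 2·(1/2)^4 = 1/8).
r to a half-sibling = 1/4 (half-sibs share one parent — one path of length 2: r = (1/2)^2 = 1/4).
r to a full sibling = 0.5 (full sibs share both parents — two paths of length 2: r = 2·(1/2)^2 = 1/2).
r to a half-niece or half-nephew = 1/8 (half-aunt/uncle↔niece/nephew: one path of length 3: r = (1/2)^3 = 1/8).
Summing one r·B term per recipient: 1·0.125·0.549 + 1·0.25·0.253 + 1·0.5·0.37 + 1·0.125·0.451 = 0.37325.
0.37325 < 0.65: the indirect benefit is less than the cost.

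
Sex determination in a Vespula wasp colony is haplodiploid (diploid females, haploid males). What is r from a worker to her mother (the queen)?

0.5

One meiotic link between diploid queen and diploid daughter: r = 1/2.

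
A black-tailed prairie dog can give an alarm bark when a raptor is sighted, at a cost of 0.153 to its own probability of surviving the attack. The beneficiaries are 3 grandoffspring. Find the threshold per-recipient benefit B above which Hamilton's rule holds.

r to a grandoffspring = 1/4 (two parent–offspring links: r = (1/2)^2 = 1/4).
Hamilton's rule with n recipients of equal r: n·r·B > C, so B > C/(n·r) = 0.153/(3·0.25) = 0.204.

0.204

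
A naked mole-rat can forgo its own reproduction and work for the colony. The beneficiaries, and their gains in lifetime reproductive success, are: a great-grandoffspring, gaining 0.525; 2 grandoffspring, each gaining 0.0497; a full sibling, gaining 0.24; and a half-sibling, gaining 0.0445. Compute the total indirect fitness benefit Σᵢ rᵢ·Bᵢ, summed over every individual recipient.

0.2216

r to a great-grandoffspring = 0.125 (three parent–offspring links: r = (1/2)^3 = 1/8).
r to a grandoffspring = 1/4 (two parent–offspring links: r = (1/2)^2 = 1/4).
r to a full sibling = 1/2 (full sibs share both parents — two paths of length 2: r = 2·(1/2)^2 = 1/2).
r to a half-sibling = 0.25 (half-sibs share one parent — one path of length 2: r = (1/2)^2 = 1/4).
Summing one r·B term per recipient: 1·0.125·0.525 + 2·0.25·0.0497 + 1·0.5·0.24 + 1·0.25·0.0445 = 0.2216.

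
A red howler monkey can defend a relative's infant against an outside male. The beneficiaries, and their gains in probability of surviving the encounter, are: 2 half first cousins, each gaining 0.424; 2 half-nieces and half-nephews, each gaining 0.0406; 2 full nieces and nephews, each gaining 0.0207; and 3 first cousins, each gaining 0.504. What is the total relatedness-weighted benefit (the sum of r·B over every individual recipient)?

r to a half first cousin = 0.0625 (half first cousins share one grandparent — one path of length 4: r = (1/2)^4 = 1/16).
r to a half-niece or half-nephew = 0.125 (half-aunt/uncle↔niece/nephew: one path of length 3: r = (1/2)^3 = 1/8).
r to a full niece or nephew = 1/4 (full aunt/uncle↔niece/nephew: two paths of length 3 through the shared grandparent pair: r = 2·(1/2)^3 = 1/4).
r to a first cousin = 1/8 (first cousins share one grandparent pair — two paths of length 4: r = 2·(1/2)^4 = 1/8).
Summing one r·B term per recipient: 2·0.0625·0.424 + 2·0.125·0.0406 + 2·0.25·0.0207 + 3·0.125·0.504 = 0.2625.

0.2625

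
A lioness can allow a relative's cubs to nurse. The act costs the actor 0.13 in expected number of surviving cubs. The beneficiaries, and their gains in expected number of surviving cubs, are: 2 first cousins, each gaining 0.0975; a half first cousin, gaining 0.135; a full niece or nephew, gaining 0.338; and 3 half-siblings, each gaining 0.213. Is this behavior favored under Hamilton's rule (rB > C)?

Yes

Hamilton's rule: the trait is favored when the sum of r·B over every recipient exceeds the actor's cost C.
r to a first cousin = 1/8 (first cousins share one grandparent pair — two paths of length 4: r = 2·(1/2)^4 = 1/8).
r to a half first cousin = 1/16 (half first cousins share one grandparent — one path of length 4: r = (1/2)^4 = 1/16).
r to a full niece or nephew = 1/4 (full aunt/uncle↔niece/nephew: two paths of length 3 through the shared grandparent pair: r = 2·(1/2)^3 = 1/4).
r to a half-sibling = 1/4 (half-sibs share one parent — one path of length 2: r = (1/2)^2 = 1/4).
Summing one r·B term per recipient: 2·0.125·0.0975 + 1·0.0625·0.135 + 1·0.25·0.338 + 3·0.25·0.213 = 0.2770625.
0.2770625 > 0.13: the indirect benefit exceeds the cost.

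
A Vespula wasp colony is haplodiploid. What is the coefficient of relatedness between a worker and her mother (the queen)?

One meiotic link between diploid queen and diploid daughter: r = 1/2.

0.5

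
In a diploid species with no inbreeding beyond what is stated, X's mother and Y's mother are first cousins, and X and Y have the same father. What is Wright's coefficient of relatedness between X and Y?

With two independent routes of shared ancestry, r is the sum of the two contributions.
X and Y are related in two ways: second cousins through their mothers (r = 1/32) and half-sibs through their shared father (r = 1/4).
r = 1/32 + 1/4 = 9/32 = 0.28125.

0.28125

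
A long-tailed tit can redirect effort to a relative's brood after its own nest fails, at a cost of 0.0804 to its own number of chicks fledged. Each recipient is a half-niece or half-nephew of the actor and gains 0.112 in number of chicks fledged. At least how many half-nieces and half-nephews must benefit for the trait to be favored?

6

r to a half-niece or half-nephew = 0.125 (half-aunt/uncle↔niece/nephew: one path of length 3: r = (1/2)^3 = 1/8).
Hamilton's rule: n·r·B > C  ⇒  n > C/(r·B) = 0.0804/(0.125·0.112) = 5.743.
The smallest integer exceeding 5.743 is 6.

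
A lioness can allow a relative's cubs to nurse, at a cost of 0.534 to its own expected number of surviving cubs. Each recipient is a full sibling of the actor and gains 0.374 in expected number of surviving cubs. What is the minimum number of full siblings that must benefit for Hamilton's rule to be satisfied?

3

r to a full sibling = 1/2 (full sibs share both parents — two paths of length 2: r = 2·(1/2)^2 = 1/2).
Hamilton's rule: n·r·B > C  ⇒  n > C/(r·B) = 0.534/(0.5·0.374) = 2.856.
The smallest integer exceeding 2.856 is 3.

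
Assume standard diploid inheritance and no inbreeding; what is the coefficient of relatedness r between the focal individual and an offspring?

0.5

One parent–offspring link: r = (1/2)^1 = 1/2.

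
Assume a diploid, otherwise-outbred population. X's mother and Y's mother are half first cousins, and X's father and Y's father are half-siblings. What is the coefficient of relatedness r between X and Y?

0.078125

Wright's path rule: contributions from independent ancestry routes add.
X and Y are related in two ways: half second cousins through their mothers (r = 1/64) and half first cousins through their fathers (r = 1/16).
r = 1/64 + 1/16 = 5/64 = 0.078125.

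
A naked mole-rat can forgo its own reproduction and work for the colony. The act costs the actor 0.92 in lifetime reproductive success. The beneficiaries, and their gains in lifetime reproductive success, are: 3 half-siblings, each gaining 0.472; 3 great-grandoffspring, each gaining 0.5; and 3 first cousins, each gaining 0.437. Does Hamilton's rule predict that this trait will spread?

No

Hamilton's rule: the trait is favored when the sum of r·B over every recipient exceeds the actor's cost C.
r to a half-sibling = 0.25 (half-sibs share one parent — one path of length 2: r = (1/2)^2 = 1/4).
r to a great-grandoffspring = 0.125 (three parent–offspring links: r = (1/2)^3 = 1/8).
r to a first cousin = 1/8 (first cousins share one grandparent pair — two paths of length 4: r = 2·(1/2)^4 = 1/8).
Summing one r·B term per recipient: 3·0.25·0.472 + 3·0.125·0.5 + 3·0.125·0.437 = 0.705375.
0.705375 < 0.92: the indirect benefit is less than the cost.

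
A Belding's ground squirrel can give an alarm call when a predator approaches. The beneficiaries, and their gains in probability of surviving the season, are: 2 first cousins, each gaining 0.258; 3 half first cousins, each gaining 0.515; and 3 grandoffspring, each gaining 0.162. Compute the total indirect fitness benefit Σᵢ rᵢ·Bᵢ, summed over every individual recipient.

r to a first cousin = 1/8 (first cousins share one grandparent pair — two paths of length 4: r = 2·(1/2)^4 = 1/8).
r to a half first cousin = 0.0625 (half first cousins share one grandparent — one path of length 4: r = (1/2)^4 = 1/16).
r to a grandoffspring = 1/4 (two parent–offspring links: r = (1/2)^2 = 1/4).
Summing one r·B term per recipient: 2·0.125·0.258 + 3·0.0625·0.515 + 3·0.25·0.162 = 0.2825625.

0.2825625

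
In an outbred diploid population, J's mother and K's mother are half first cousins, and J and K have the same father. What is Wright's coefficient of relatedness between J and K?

With two independent routes of shared ancestry, r is the sum of the two contributions.
J and K are related in two ways: half second cousins through their mothers (r = 1/64) and half-sibs through their shared father (r = 1/4).
r = 1/64 + 1/4 = 17/64 = 0.265625.

0.265625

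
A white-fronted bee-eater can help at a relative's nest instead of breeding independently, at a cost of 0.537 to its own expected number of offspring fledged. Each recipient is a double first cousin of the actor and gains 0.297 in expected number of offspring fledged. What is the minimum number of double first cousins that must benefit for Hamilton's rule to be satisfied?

r to a double first cousin = 0.25 (double first cousins share both grandparent pairs — four paths of length 4: r = 4·(1/2)^4 = 1/4).
Hamilton's rule: n·r·B > C  ⇒  n > C/(r·B) = 0.537/(0.25·0.297) = 7.232.
The smallest integer exceeding 7.232 is 8.

8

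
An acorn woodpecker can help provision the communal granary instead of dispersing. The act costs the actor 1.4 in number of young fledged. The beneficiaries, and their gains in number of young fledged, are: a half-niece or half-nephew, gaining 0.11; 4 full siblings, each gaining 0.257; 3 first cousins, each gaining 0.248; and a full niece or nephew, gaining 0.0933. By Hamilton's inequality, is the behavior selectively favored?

Hamilton's rule: the trait is favored when the sum of r·B over every recipient exceeds the actor's cost C.
r to a half-niece or half-nephew = 1/8 (half-aunt/uncle↔niece/nephew: one path of length 3: r = (1/2)^3 = 1/8).
r to a full sibling = 0.5 (full sibs share both parents — two paths of length 2: r = 2·(1/2)^2 = 1/2).
r to a first cousin = 1/8 (first cousins share one grandparent pair — two paths of length 4: r = 2·(1/2)^4 = 1/8).
r to a full niece or nephew = 1/4 (full aunt/uncle↔niece/nephew: two paths of length 3 through the shared grandparent pair: r = 2·(1/2)^3 = 1/4).
Summing one r·B term per recipient: 1·0.125·0.11 + 4·0.5·0.257 + 3·0.125·0.248 + 1·0.25·0.0933 = 0.644075.
0.644075 < 1.4: the indirect benefit is less than the cost.

No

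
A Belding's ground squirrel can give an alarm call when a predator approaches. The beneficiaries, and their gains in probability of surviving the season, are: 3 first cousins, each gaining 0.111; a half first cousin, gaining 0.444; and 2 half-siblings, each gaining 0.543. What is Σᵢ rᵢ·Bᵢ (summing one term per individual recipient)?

0.340875

r to a first cousin = 1/8 (first cousins share one grandparent pair — two paths of length 4: r = 2·(1/2)^4 = 1/8).
r to a half first cousin = 1/16 (half first cousins share one grandparent — one path of length 4: r = (1/2)^4 = 1/16).
r to a half-sibling = 0.25 (half-sibs share one parent — one path of length 2: r = (1/2)^2 = 1/4).
Summing one r·B term per recipient: 3·0.125·0.111 + 1·0.0625·0.444 + 2·0.25·0.543 = 0.340875.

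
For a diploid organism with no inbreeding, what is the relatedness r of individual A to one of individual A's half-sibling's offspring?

Each parent–offspring link contributes a factor of 1/2, and independent paths through distinct common ancestors add.
Half-aunt/uncle↔niece/nephew: one path of length 3: r = (1/2)^3 = 1/8.

0.125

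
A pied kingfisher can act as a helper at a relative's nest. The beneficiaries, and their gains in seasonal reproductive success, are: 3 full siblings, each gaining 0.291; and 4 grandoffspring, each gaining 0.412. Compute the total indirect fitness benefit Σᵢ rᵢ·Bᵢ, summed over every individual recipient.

0.8485

r to a full sibling = 1/2 (full sibs share both parents — two paths of length 2: r = 2·(1/2)^2 = 1/2).
r to a grandoffspring = 1/4 (two parent–offspring links: r = (1/2)^2 = 1/4).
Summing one r·B term per recipient: 3·0.5·0.291 + 4·0.25·0.412 = 0.8485.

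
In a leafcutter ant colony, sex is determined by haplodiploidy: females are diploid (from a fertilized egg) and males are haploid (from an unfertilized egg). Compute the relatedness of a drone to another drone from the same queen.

Haploid brothers each carry a random half of the queen's diploid genome, so on average they share half: r = 1/2.

0.5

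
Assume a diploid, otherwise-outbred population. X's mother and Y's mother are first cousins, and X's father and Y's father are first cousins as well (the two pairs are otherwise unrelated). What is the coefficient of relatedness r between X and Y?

Wright's path rule: contributions from independent ancestry routes add.
X and Y are related in two ways: second cousins through their mothers (r = 1/32) and second cousins through their fathers (r = 1/32).
r = 1/32 + 1/32 = 0.0625.

0.0625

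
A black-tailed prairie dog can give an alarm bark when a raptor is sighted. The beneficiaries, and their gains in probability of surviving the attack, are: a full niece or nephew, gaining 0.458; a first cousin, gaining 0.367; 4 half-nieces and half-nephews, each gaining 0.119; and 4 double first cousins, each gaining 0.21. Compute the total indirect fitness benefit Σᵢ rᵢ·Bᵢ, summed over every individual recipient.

r to a full niece or nephew = 0.25 (full aunt/uncle↔niece/nephew: two paths of length 3 through the shared grandparent pair: r = 2·(1/2)^3 = 1/4).
r to a first cousin = 0.125 (first cousins share one grandparent pair — two paths of length 4: r = 2·(1/2)^4 = 1/8).
r to a half-niece or half-nephew = 0.125 (half-aunt/uncle↔niece/nephew: one path of length 3: r = (1/2)^3 = 1/8).
r to a double first cousin = 1/4 (double first cousins share both grandparent pairs — four paths of length 4: r = 4·(1/2)^4 = 1/4).
Summing one r·B term per recipient: 1·0.25·0.458 + 1·0.125·0.367 + 4·0.125·0.119 + 4·0.25·0.21 = 0.429875.

0.429875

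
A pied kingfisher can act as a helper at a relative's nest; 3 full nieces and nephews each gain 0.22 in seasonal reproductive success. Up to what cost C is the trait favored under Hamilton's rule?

r to a full niece or nephew = 0.25 (full aunt/uncle↔niece/nephew: two paths of length 3 through the shared grandparent pair: r = 2·(1/2)^3 = 1/4).
Hamilton's rule: n·r·B > C, so the trait is favored while C < n·r·B = 3·0.25·0.22 = 0.165.

0.165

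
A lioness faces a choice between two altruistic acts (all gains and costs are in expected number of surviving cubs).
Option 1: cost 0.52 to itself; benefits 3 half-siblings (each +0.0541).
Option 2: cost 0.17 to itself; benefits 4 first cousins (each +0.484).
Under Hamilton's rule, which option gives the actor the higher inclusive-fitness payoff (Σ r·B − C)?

Option 2

Option 1: r to a half-sibling = 0.25.
Option 1: Σ r·B − C = (3·0.25·0.0541) − 0.52 = -0.479425.
Option 2: r to a first cousin = 0.125.
Option 2: Σ r·B − C = (4·0.125·0.484) − 0.17 = 0.072.
Option 2 has the higher net inclusive-fitness payoff.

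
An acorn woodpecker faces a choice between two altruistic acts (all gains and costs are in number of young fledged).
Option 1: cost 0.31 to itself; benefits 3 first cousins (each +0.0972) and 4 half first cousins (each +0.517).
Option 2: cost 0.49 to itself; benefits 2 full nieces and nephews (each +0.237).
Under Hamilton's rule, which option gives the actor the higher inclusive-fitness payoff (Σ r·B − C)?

Option 1

Option 1: r to a first cousin = 0.125.
Option 1: r to a half first cousin = 0.0625.
Option 1: Σ r·B − C = (3·0.125·0.0972 + 4·0.0625·0.517) − 0.31 = -0.1443.
Option 2: r to a full niece or nephew = 0.25.
Option 2: Σ r·B − C = (2·0.25·0.237) − 0.49 = -0.3715.
Option 1 has the higher net inclusive-fitness payoff.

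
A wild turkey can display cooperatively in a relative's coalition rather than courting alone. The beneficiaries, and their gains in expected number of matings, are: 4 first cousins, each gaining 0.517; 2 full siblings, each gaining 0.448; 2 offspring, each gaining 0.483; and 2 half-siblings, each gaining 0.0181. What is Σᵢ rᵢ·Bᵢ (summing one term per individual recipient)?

1.19855

r to a first cousin = 1/8 (first cousins share one grandparent pair — two paths of length 4: r = 2·(1/2)^4 = 1/8).
r to a full sibling = 1/2 (full sibs share both parents — two paths of length 2: r = 2·(1/2)^2 = 1/2).
r to an offspring = 1/2 (one parent–offspring link: r = (1/2)^1 = 1/2).
r to a half-sibling = 1/4 (half-sibs share one parent — one path of length 2: r = (1/2)^2 = 1/4).
Summing one r·B term per recipient: 4·0.125·0.517 + 2·0.5·0.448 + 2·0.5·0.483 + 2·0.25·0.0181 = 1.19855.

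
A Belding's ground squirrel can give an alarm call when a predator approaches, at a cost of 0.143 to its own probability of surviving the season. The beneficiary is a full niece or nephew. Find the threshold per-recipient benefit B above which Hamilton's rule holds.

r to a full niece or nephew = 0.25 (full aunt/uncle↔niece/nephew: two paths of length 3 through the shared grandparent pair: r = 2·(1/2)^3 = 1/4).
Hamilton's rule with n recipients of equal r: n·r·B > C, so B > C/(n·r) = 0.143/(1·0.25) = 0.572.

0.572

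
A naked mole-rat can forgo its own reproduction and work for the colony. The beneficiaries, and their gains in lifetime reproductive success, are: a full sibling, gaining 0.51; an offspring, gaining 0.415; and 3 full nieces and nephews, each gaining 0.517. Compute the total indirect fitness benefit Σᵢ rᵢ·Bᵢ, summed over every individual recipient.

r to a full sibling = 1/2 (full sibs share both parents — two paths of length 2: r = 2·(1/2)^2 = 1/2).
r to an offspring = 0.5 (one parent–offspring link: r = (1/2)^1 = 1/2).
r to a full niece or nephew = 0.25 (full aunt/uncle↔niece/nephew: two paths of length 3 through the shared grandparent pair: r = 2·(1/2)^3 = 1/4).
Summing one r·B term per recipient: 1·0.5·0.51 + 1·0.5·0.415 + 3·0.25·0.517 = 0.85025.

0.85025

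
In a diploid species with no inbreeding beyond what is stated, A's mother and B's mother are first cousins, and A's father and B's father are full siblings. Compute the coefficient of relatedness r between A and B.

0.15625

Independent pedigree routes through distinct common ancestors add.
A and B are related in two ways: second cousins through their mothers (r = 1/32) and first cousins through their fathers (r = 1/8).
r = 1/32 + 1/8 = 0.15625.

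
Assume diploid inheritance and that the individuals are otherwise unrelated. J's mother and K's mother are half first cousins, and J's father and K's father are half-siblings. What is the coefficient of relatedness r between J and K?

0.078125

With two independent routes of shared ancestry, r is the sum of the two contributions.
J and K are related in two ways: half second cousins through their mothers (r = 1/64) and half first cousins through their fathers (r = 1/16).
r = 1/64 + 1/16 = 5/64 = 0.078125.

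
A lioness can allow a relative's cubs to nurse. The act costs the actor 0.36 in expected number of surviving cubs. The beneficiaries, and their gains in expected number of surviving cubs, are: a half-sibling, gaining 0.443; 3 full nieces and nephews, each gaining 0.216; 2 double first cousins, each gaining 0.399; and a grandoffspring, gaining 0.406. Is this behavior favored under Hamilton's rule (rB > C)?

Yes

Hamilton's rule: the trait is favored when the sum of r·B over every recipient exceeds the actor's cost C.
r to a half-sibling = 1/4 (half-sibs share one parent — one path of length 2: r = (1/2)^2 = 1/4).
r to a full niece or nephew = 0.25 (full aunt/uncle↔niece/nephew: two paths of length 3 through the shared grandparent pair: r = 2·(1/2)^3 = 1/4).
r to a double first cousin = 1/4 (double first cousins share both grandparent pairs — four paths of length 4: r = 4·(1/2)^4 = 1/4).
r to a grandoffspring = 1/4 (two parent–offspring links: r = (1/2)^2 = 1/4).
Summing one r·B term per recipient: 1·0.25·0.443 + 3·0.25·0.216 + 2·0.25·0.399 + 1·0.25·0.406 = 0.57375.
0.57375 > 0.36: the indirect benefit exceeds the cost.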